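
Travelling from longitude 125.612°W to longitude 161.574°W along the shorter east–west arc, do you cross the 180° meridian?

Signed shortest Δλ = ((-161.574 − -125.612 + 180) mod 360) − 180 = -35.962°.
Going west by 35.962° from -125.612° reaches -161.574° without touching 180°.

No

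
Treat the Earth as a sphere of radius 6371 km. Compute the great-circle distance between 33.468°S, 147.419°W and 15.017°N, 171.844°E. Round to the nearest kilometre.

Δλ = 171.844 − -147.419 = 319.263°; wrapped into (−180°, 180°]: -40.737°.
Δφ = 15.017 − -33.468 = 48.485°.
a = sin²(Δφ/2) + cos φ₁ · cos φ₂ · sin²(Δλ/2) = 0.266198.
c = 2·atan2(√a, √(1−a)) = 1.08422 rad → d = 6371·c ≈ 6907.55 km.

6908 km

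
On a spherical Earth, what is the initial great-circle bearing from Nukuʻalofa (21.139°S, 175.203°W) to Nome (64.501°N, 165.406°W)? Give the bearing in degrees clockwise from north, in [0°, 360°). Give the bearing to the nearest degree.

Δλ = -165.406 − -175.203 = 9.797°.
θ = atan2( sin Δλ · cos φ₂ , cos φ₁ · sin φ₂ − sin φ₁ · cos φ₂ · cos Δλ )
  = atan2(0.07325, 0.99484) = 4.211° → normalised to [0°, 360°): 4.211°.

4°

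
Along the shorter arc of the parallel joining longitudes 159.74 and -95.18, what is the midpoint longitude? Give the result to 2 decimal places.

-147.72°

Signed shortest Δλ from +159.74° to -95.18° is +105.08°.
Midpoint longitude = +159.74° + (+105.08°)/2 = +159.74° + 52.54° = +212.28°.
Normalise into (−180°, 180°]: -147.72°.
(The naïve average (+159.74 + -95.18)/2 = 32.28° is on the wrong side of the globe.)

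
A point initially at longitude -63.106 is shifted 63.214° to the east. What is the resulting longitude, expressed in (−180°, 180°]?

Start at -63.106°; shift +63.214° → +0.108°.
+0.108° already lies in (−180°, 180°].

+0.108°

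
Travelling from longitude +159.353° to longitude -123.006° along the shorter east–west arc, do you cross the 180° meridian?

Yes

Naïve |-123.006 − 159.353| = 282.359° > 180°, so the shorter arc goes the other way round — across 180°.
Signed shortest Δλ = ((-123.006 − 159.353 + 180) mod 360) − 180 = 77.641°.
Going east by 77.641° from +159.353° passes through 180° before reaching -123.006°.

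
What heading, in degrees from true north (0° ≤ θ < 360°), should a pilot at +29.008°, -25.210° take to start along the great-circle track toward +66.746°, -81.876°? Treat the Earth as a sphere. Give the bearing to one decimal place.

Δλ = -81.876 − -25.210 = -56.666°.
θ = atan2( sin Δλ · cos φ₂ , cos φ₁ · sin φ₂ − sin φ₁ · cos φ₂ · cos Δλ )
  = atan2(-0.32985, 0.69830) = -25.285° → normalised to [0°, 360°): 334.715°.

334.7°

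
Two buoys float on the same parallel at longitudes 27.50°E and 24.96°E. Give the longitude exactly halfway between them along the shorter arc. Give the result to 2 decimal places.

Signed shortest Δλ from +27.50° to +24.96° is -2.54°.
Midpoint longitude = +27.50° + (-2.54°)/2 = +27.50° − 1.27° = +26.23°.

26.23°E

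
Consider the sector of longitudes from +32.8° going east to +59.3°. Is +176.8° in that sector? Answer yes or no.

Band width going east from +32.8° to +59.3°: ((59.3 − 32.8) mod 360) = 26.5°.
Offset of +176.8° east of the west edge: ((176.8 − 32.8) mod 360) = 144.0°.
144.0° > 26.5° ⇒ outside.

No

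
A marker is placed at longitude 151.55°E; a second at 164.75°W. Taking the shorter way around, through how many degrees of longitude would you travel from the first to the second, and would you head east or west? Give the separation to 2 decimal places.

Raw difference: -164.75 − 151.55 = -316.3°.
Normalise into (−180°, 180°]: -316.3° + 360° = 43.7°.
Positive ⇒ the second point lies to the east; separation 43.70°.

43.70° east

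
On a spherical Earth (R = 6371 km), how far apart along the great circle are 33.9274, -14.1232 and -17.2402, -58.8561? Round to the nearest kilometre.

7403 km

Δλ = -58.8561 − -14.1232 = -44.7329°.
Δφ = -17.2402 − 33.9274 = -51.1676°.
a = sin²(Δφ/2) + cos φ₁ · cos φ₂ · sin²(Δλ/2) = 0.301229.
c = 2·atan2(√a, √(1−a)) = 1.16196 rad → d = 6371·c ≈ 7402.84 km.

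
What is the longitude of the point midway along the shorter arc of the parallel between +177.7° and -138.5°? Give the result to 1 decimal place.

Signed shortest Δλ from +177.7° to -138.5° is +43.8°.
Midpoint longitude = +177.7° + (+43.8°)/2 = +177.7° + 21.9° = +199.6°.
Normalise into (−180°, 180°]: -160.4°.
(The naïve average (+177.7 + -138.5)/2 = 19.6° is on the wrong side of the globe.)

-160.4°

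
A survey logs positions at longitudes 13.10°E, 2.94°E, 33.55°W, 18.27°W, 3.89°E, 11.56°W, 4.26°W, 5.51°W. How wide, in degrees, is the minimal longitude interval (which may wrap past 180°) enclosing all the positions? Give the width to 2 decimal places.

46.65°

Sort the longitudes: -33.55°, -18.27°, -11.56°, -5.51°, -4.26°, +2.94°, +3.89°, +13.10°.
Eastward gaps between consecutive values (wrapping around): 15.28°, 6.71°, 6.05°, 1.25°, 7.20°, 0.95°, 9.21°, 313.35°.
Largest gap = 313.35° ⇒ minimal covering band is its complement: 360° − 313.35° = 46.65°.
Band runs from -33.55° eastward to +13.10°.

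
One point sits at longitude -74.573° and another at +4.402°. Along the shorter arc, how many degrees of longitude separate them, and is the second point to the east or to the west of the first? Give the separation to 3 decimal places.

78.975° east

Raw difference: 4.402 − -74.573 = 78.975°.
Normalise into (−180°, 180°]: 78.975° stays 78.975°.
Positive ⇒ the second point lies to the east; separation 78.975°.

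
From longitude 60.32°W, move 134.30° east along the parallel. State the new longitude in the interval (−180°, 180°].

73.98°E

Start at -60.32°; shift +134.30° → +73.98°.
+73.98° already lies in (−180°, 180°].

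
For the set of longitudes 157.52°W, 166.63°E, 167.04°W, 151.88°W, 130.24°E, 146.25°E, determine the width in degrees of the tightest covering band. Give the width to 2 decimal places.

77.88°

Sort the longitudes: -167.04°, -157.52°, -151.88°, +130.24°, +146.25°, +166.63°.
Eastward gaps between consecutive values (wrapping around): 9.52°, 5.64°, 282.12°, 16.01°, 20.38°, 26.33°.
Largest gap = 282.12° ⇒ minimal covering band is its complement: 360° − 282.12° = 77.88°.
Band runs from +130.24° eastward to -151.88°, crossing the antimeridian.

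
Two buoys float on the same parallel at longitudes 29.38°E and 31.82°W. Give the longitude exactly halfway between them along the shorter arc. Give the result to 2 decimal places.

1.22°W

Signed shortest Δλ from +29.38° to -31.82° is -61.20°.
Midpoint longitude = +29.38° + (-61.20°)/2 = +29.38° − 30.60° = -1.22°.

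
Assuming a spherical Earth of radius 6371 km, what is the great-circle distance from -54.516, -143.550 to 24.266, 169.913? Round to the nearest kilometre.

Δλ = 169.913 − -143.550 = 313.463°; wrapped into (−180°, 180°]: -46.537°.
Δφ = 24.266 − -54.516 = 78.782°.
a = sin²(Δφ/2) + cos φ₁ · cos φ₂ · sin²(Δλ/2) = 0.485312.
c = 2·atan2(√a, √(1−a)) = 1.54142 rad → d = 6371·c ≈ 9820.37 km.

9820 km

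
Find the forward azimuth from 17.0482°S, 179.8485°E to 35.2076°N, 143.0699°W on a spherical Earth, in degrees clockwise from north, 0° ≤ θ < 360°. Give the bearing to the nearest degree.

Δλ = -143.0699 − 179.8485 = -322.9184°; wrapped into (−180°, 180°]: 37.0816°.
θ = atan2( sin Δλ · cos φ₂ , cos φ₁ · sin φ₂ − sin φ₁ · cos φ₂ · cos Δλ )
  = atan2(0.49265, 0.74231) = 33.571° → normalised to [0°, 360°): 33.571°.

34°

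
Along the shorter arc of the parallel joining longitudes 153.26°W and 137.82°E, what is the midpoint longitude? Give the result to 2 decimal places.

172.28°E

Signed shortest Δλ from -153.26° to +137.82° is -68.92°.
Midpoint longitude = -153.26° + (-68.92°)/2 = -153.26° − 34.46° = -187.72°.
Normalise into (−180°, 180°]: +172.28°.
(The naïve average (-153.26 + +137.82)/2 = -7.72° is on the wrong side of the globe.)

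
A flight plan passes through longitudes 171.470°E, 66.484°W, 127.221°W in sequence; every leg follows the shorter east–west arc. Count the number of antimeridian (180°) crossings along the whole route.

Leg 1: +171.470° → -66.484°, shortest Δλ = 122.046° (east) — crosses 180°.
Leg 2: -66.484° → -127.221°, shortest Δλ = -60.737° (west) — does not cross 180°.
Total crossings: 1.

1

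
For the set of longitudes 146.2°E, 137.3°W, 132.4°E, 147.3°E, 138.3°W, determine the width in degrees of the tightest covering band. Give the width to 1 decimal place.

Sort the longitudes: -138.3°, -137.3°, +132.4°, +146.2°, +147.3°.
Eastward gaps between consecutive values (wrapping around): 1.0°, 269.7°, 13.8°, 1.1°, 74.4°.
Largest gap = 269.7° ⇒ minimal covering band is its complement: 360° − 269.7° = 90.3°.
Band runs from +132.4° eastward to -137.3°, crossing the antimeridian.

90.3°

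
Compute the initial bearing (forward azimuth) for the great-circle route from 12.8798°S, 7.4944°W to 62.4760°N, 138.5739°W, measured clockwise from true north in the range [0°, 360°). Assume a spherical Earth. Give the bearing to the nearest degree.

Δλ = -138.5739 − -7.4944 = -131.0795°.
θ = atan2( sin Δλ · cos φ₂ , cos φ₁ · sin φ₂ − sin φ₁ · cos φ₂ · cos Δλ )
  = atan2(-0.34835, 0.79682) = -23.614° → normalised to [0°, 360°): 336.386°.

336°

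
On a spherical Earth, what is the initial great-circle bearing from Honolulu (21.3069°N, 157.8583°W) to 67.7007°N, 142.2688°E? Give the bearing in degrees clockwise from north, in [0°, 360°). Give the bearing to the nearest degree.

Δλ = 142.2688 − -157.8583 = 300.1271°; wrapped into (−180°, 180°]: -59.8729°.
θ = atan2( sin Δλ · cos φ₂ , cos φ₁ · sin φ₂ − sin φ₁ · cos φ₂ · cos Δλ )
  = atan2(-0.32819, 0.79277) = -22.488° → normalised to [0°, 360°): 337.512°.

338°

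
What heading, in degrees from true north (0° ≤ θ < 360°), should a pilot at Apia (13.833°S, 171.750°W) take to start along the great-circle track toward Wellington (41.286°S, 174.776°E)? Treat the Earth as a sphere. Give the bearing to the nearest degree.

201°

Δλ = 174.776 − -171.750 = 346.526°; wrapped into (−180°, 180°]: -13.474°.
θ = atan2( sin Δλ · cos φ₂ , cos φ₁ · sin φ₂ − sin φ₁ · cos φ₂ · cos Δλ )
  = atan2(-0.17509, -0.46597) = -159.406° → normalised to [0°, 360°): 200.594°.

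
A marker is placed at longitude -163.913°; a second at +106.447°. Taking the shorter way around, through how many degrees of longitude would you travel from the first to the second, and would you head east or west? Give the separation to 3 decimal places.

Raw difference: 106.447 − -163.913 = 270.36°.
Normalise into (−180°, 180°]: 270.36° − 360° = -89.64°.
Negative ⇒ the second point lies to the west; separation 89.640°.

89.640° west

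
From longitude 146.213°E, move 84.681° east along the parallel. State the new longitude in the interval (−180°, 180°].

129.106°W

Start at +146.213°; shift +84.681° → +230.894°.
+230.894° lies outside (−180°, 180°]; subtract 360° → -129.106°.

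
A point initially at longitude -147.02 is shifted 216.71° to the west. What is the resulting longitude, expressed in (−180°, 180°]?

Start at -147.02°; shift −216.71° → -363.73°.
-363.73° lies outside (−180°, 180°]; add 360° → -3.73°.

-3.73°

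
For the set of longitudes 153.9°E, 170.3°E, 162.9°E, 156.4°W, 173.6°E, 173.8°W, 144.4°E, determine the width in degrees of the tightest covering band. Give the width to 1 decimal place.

Sort the longitudes: -173.8°, -156.4°, +144.4°, +153.9°, +162.9°, +170.3°, +173.6°.
Eastward gaps between consecutive values (wrapping around): 17.4°, 300.8°, 9.5°, 9.0°, 7.4°, 3.3°, 12.6°.
Largest gap = 300.8° ⇒ minimal covering band is its complement: 360° − 300.8° = 59.2°.
Band runs from +144.4° eastward to -156.4°, crossing the antimeridian.

59.2°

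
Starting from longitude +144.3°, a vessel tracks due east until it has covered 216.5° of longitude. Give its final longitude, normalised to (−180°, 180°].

Start at +144.3°; shift +216.5° → +360.8°.
+360.8° lies outside (−180°, 180°]; subtract 360° → +0.8°.

+0.8°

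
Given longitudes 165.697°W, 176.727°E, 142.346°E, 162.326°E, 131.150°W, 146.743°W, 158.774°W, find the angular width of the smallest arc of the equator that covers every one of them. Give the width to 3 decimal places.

Sort the longitudes: -165.697°, -158.774°, -146.743°, -131.150°, +142.346°, +162.326°, +176.727°.
Eastward gaps between consecutive values (wrapping around): 6.923°, 12.031°, 15.593°, 273.496°, 19.980°, 14.401°, 17.576°.
Largest gap = 273.496° ⇒ minimal covering band is its complement: 360° − 273.496° = 86.504°.
Band runs from +142.346° eastward to -131.150°, crossing the antimeridian.

86.504°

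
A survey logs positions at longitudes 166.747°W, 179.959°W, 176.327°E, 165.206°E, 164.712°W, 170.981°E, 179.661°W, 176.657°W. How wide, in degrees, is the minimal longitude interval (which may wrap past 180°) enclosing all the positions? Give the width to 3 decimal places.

30.082°

Sort the longitudes: -179.959°, -179.661°, -176.657°, -166.747°, -164.712°, +165.206°, +170.981°, +176.327°.
Eastward gaps between consecutive values (wrapping around): 0.298°, 3.004°, 9.910°, 2.035°, 329.918°, 5.775°, 5.346°, 3.714°.
Largest gap = 329.918° ⇒ minimal covering band is its complement: 360° − 329.918° = 30.082°.
Band runs from +165.206° eastward to -164.712°, crossing the antimeridian.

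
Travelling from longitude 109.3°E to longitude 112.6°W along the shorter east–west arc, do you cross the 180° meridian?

Naïve |-112.6 − 109.3| = 221.9° > 180°, so the shorter arc goes the other way round — across 180°.
Signed shortest Δλ = ((-112.6 − 109.3 + 180) mod 360) − 180 = 138.1°.
Going east by 138.1° from +109.3° passes through 180° before reaching -112.6°.

Yes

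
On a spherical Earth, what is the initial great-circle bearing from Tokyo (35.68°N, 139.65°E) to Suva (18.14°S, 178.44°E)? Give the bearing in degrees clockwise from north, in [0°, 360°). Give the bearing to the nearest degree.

Δλ = 178.44 − 139.65 = 38.79°.
θ = atan2( sin Δλ · cos φ₂ , cos φ₁ · sin φ₂ − sin φ₁ · cos φ₂ · cos Δλ )
  = atan2(0.59533, -0.68492) = 139.003° → normalised to [0°, 360°): 139.003°.

139°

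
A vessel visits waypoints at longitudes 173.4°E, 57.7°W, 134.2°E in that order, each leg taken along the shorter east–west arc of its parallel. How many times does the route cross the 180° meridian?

Leg 1: +173.4° → -57.7°, shortest Δλ = 128.9° (east) — crosses 180°.
Leg 2: -57.7° → +134.2°, shortest Δλ = -168.1° (west) — crosses 180°.
Total crossings: 2.

2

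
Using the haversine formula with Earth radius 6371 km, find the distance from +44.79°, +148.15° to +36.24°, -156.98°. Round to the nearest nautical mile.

2508 nmi

Δλ = -156.98 − 148.15 = -305.13°; wrapped into (−180°, 180°]: 54.87°.
Δφ = 36.24 − 44.79 = -8.55°.
a = sin²(Δφ/2) + cos φ₁ · cos φ₂ · sin²(Δλ/2) = 0.127068.
c = 2·atan2(√a, √(1−a)) = 0.72897 rad → d = 6371·c ≈ 4644.24 km ≈ 2507.69 nmi.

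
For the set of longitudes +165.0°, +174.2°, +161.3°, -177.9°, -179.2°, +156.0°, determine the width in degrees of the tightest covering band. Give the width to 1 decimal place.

26.1°

Sort the longitudes: -179.2°, -177.9°, +156.0°, +161.3°, +165.0°, +174.2°.
Eastward gaps between consecutive values (wrapping around): 1.3°, 333.9°, 5.3°, 3.7°, 9.2°, 6.6°.
Largest gap = 333.9° ⇒ minimal covering band is its complement: 360° − 333.9° = 26.1°.
Band runs from +156.0° eastward to -177.9°, crossing the antimeridian.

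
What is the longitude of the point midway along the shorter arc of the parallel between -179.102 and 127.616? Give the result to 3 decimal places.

Signed shortest Δλ from -179.102° to +127.616° is -53.282°.
Midpoint longitude = -179.102° + (-53.282°)/2 = -179.102° − 26.641° = -205.743°.
Normalise into (−180°, 180°]: +154.257°.
(The naïve average (-179.102 + +127.616)/2 = -25.743° is on the wrong side of the globe.)

+154.257°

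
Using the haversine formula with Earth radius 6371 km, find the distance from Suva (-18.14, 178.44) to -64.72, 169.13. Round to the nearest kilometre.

Δλ = 169.13 − 178.44 = -9.31°.
Δφ = -64.72 − -18.14 = -46.58°.
a = sin²(Δφ/2) + cos φ₁ · cos φ₂ · sin²(Δλ/2) = 0.159002.
c = 2·atan2(√a, √(1−a)) = 0.82031 rad → d = 6371·c ≈ 5226.19 km.

5226 km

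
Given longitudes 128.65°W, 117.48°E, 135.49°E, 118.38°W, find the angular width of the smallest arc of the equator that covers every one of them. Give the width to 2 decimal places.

Sort the longitudes: -128.65°, -118.38°, +117.48°, +135.49°.
Eastward gaps between consecutive values (wrapping around): 10.27°, 235.86°, 18.01°, 95.86°.
Largest gap = 235.86° ⇒ minimal covering band is its complement: 360° − 235.86° = 124.14°.
Band runs from +117.48° eastward to -118.38°, crossing the antimeridian.

124.14°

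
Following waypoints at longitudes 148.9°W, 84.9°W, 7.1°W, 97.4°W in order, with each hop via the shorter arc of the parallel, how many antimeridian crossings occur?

Leg 1: -148.9° → -84.9°, shortest Δλ = 64.0° (east) — does not cross 180°.
Leg 2: -84.9° → -7.1°, shortest Δλ = 77.8° (east) — does not cross 180°.
Leg 3: -7.1° → -97.4°, shortest Δλ = -90.3° (west) — does not cross 180°.
Total crossings: 0.

0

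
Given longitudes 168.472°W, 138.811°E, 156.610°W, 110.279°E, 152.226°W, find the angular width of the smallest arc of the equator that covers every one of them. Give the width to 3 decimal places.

Sort the longitudes: -168.472°, -156.610°, -152.226°, +110.279°, +138.811°.
Eastward gaps between consecutive values (wrapping around): 11.862°, 4.384°, 262.505°, 28.532°, 52.717°.
Largest gap = 262.505° ⇒ minimal covering band is its complement: 360° − 262.505° = 97.495°.
Band runs from +110.279° eastward to -152.226°, crossing the antimeridian.

97.495°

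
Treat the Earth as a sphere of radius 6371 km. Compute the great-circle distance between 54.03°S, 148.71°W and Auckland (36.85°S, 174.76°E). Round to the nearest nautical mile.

Δλ = 174.76 − -148.71 = 323.47°; wrapped into (−180°, 180°]: -36.53°.
Δφ = -36.85 − -54.03 = 17.18°.
a = sin²(Δφ/2) + cos φ₁ · cos φ₂ · sin²(Δλ/2) = 0.068477.
c = 2·atan2(√a, √(1−a)) = 0.52953 rad → d = 6371·c ≈ 3373.62 km ≈ 1821.61 nmi.

1822 nmi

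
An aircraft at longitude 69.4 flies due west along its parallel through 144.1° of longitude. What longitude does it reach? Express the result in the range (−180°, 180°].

-74.7°

Start at +69.4°; shift −144.1° → -74.7°.
-74.7° already lies in (−180°, 180°].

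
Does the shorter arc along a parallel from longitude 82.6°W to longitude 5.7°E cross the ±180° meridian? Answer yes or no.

Signed shortest Δλ = ((5.7 − -82.6 + 180) mod 360) − 180 = 88.3°.
Going east by 88.3° from -82.6° reaches +5.7° without touching 180°.

No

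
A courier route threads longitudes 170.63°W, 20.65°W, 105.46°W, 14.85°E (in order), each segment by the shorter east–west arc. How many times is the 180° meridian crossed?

Leg 1: -170.63° → -20.65°, shortest Δλ = 149.98° (east) — does not cross 180°.
Leg 2: -20.65° → -105.46°, shortest Δλ = -84.81° (west) — does not cross 180°.
Leg 3: -105.46° → +14.85°, shortest Δλ = 120.31° (east) — does not cross 180°.
Total crossings: 0.

0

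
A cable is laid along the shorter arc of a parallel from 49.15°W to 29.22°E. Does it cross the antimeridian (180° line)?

No

Signed shortest Δλ = ((29.22 − -49.15 + 180) mod 360) − 180 = 78.37°.
Going east by 78.37° from -49.15° reaches +29.22° without touching 180°.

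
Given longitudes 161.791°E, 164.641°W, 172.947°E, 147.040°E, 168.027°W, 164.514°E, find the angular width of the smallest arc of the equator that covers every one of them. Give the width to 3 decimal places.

Sort the longitudes: -168.027°, -164.641°, +147.040°, +161.791°, +164.514°, +172.947°.
Eastward gaps between consecutive values (wrapping around): 3.386°, 311.681°, 14.751°, 2.723°, 8.433°, 19.026°.
Largest gap = 311.681° ⇒ minimal covering band is its complement: 360° − 311.681° = 48.319°.
Band runs from +147.040° eastward to -164.641°, crossing the antimeridian.

48.319°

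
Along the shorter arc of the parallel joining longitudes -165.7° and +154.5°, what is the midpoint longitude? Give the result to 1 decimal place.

Signed shortest Δλ from -165.7° to +154.5° is -39.8°.
Midpoint longitude = -165.7° + (-39.8°)/2 = -165.7° − 19.9° = -185.6°.
Normalise into (−180°, 180°]: +174.4°.
(The naïve average (-165.7 + +154.5)/2 = -5.6° is on the wrong side of the globe.)

+174.4°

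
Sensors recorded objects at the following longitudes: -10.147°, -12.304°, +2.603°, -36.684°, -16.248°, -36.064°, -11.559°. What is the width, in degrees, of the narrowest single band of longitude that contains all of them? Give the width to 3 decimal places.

39.287°

Sort the longitudes: -36.684°, -36.064°, -16.248°, -12.304°, -11.559°, -10.147°, +2.603°.
Eastward gaps between consecutive values (wrapping around): 0.620°, 19.816°, 3.944°, 0.745°, 1.412°, 12.750°, 320.713°.
Largest gap = 320.713° ⇒ minimal covering band is its complement: 360° − 320.713° = 39.287°.
Band runs from -36.684° eastward to +2.603°.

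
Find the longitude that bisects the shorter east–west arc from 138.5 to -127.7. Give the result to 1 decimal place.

-174.6°

Signed shortest Δλ from +138.5° to -127.7° is +93.8°.
Midpoint longitude = +138.5° + (+93.8°)/2 = +138.5° + 46.9° = +185.4°.
Normalise into (−180°, 180°]: -174.6°.
(The naïve average (+138.5 + -127.7)/2 = 5.4° is on the wrong side of the globe.)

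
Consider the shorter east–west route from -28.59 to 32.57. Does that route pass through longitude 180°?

Signed shortest Δλ = ((32.57 − -28.59 + 180) mod 360) − 180 = 61.16°.
Going east by 61.16° from -28.59° reaches +32.57° without touching 180°.

No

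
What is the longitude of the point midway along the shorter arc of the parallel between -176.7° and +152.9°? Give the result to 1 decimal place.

Signed shortest Δλ from -176.7° to +152.9° is -30.4°.
Midpoint longitude = -176.7° + (-30.4°)/2 = -176.7° − 15.2° = -191.9°.
Normalise into (−180°, 180°]: +168.1°.
(The naïve average (-176.7 + +152.9)/2 = -11.9° is on the wrong side of the globe.)

+168.1°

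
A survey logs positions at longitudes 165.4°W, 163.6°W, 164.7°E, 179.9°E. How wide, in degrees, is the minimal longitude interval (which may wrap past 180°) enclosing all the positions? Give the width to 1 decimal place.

31.7°

Sort the longitudes: -165.4°, -163.6°, +164.7°, +179.9°.
Eastward gaps between consecutive values (wrapping around): 1.8°, 328.3°, 15.2°, 14.7°.
Largest gap = 328.3° ⇒ minimal covering band is its complement: 360° − 328.3° = 31.7°.
Band runs from +164.7° eastward to -163.6°, crossing the antimeridian.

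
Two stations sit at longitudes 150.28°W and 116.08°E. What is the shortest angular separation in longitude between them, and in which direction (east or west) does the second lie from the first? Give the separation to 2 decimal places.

Raw difference: 116.08 − -150.28 = 266.36°.
Normalise into (−180°, 180°]: 266.36° − 360° = -93.64°.
Negative ⇒ the second point lies to the west; separation 93.64°.

93.64° west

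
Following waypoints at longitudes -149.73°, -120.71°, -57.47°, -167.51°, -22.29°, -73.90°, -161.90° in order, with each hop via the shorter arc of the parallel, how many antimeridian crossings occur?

Leg 1: -149.73° → -120.71°, shortest Δλ = 29.02° (east) — does not cross 180°.
Leg 2: -120.71° → -57.47°, shortest Δλ = 63.24° (east) — does not cross 180°.
Leg 3: -57.47° → -167.51°, shortest Δλ = -110.04° (west) — does not cross 180°.
Leg 4: -167.51° → -22.29°, shortest Δλ = 145.22° (east) — does not cross 180°.
Leg 5: -22.29° → -73.90°, shortest Δλ = -51.61° (west) — does not cross 180°.
Leg 6: -73.90° → -161.90°, shortest Δλ = -88.0° (west) — does not cross 180°.
Total crossings: 0.

0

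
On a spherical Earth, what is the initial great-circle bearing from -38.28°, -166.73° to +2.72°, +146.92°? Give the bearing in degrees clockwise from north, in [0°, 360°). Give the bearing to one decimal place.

302.7°

Δλ = 146.92 − -166.73 = 313.65°; wrapped into (−180°, 180°]: -46.35°.
θ = atan2( sin Δλ · cos φ₂ , cos φ₁ · sin φ₂ − sin φ₁ · cos φ₂ · cos Δλ )
  = atan2(-0.72275, 0.46438) = -57.278° → normalised to [0°, 360°): 302.722°.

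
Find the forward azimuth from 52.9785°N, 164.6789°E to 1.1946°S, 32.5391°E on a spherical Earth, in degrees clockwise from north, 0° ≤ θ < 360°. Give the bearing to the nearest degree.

Δλ = 32.5391 − 164.6789 = -132.1398°.
θ = atan2( sin Δλ · cos φ₂ , cos φ₁ · sin φ₂ − sin φ₁ · cos φ₂ · cos Δλ )
  = atan2(-0.74135, 0.52302) = -54.797° → normalised to [0°, 360°): 305.203°.

305°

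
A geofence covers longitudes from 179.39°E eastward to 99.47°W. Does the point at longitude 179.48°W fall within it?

Band width going east from +179.39° to -99.47°: ((-99.47 − 179.39) mod 360) = 81.14°.
Offset of -179.48° east of the west edge: ((-179.48 − 179.39) mod 360) = 1.13°.
1.13° ≤ 81.14° ⇒ inside.

Yes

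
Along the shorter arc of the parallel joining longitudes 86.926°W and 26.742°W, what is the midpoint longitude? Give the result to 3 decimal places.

56.834°W

Signed shortest Δλ from -86.926° to -26.742° is +60.184°.
Midpoint longitude = -86.926° + (+60.184°)/2 = -86.926° + 30.092° = -56.834°.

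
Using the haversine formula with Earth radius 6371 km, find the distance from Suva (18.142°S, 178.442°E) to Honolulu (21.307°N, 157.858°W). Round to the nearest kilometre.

5090 km

Δλ = -157.858 − 178.442 = -336.300°; wrapped into (−180°, 180°]: 23.700°.
Δφ = 21.307 − -18.142 = 39.449°.
a = sin²(Δφ/2) + cos φ₁ · cos φ₂ · sin²(Δλ/2) = 0.151238.
c = 2·atan2(√a, √(1−a)) = 0.79886 rad → d = 6371·c ≈ 5089.54 km.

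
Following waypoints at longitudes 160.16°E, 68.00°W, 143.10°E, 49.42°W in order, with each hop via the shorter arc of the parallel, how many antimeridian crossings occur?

Leg 1: +160.16° → -68.00°, shortest Δλ = 131.84° (east) — crosses 180°.
Leg 2: -68.00° → +143.10°, shortest Δλ = -148.9° (west) — crosses 180°.
Leg 3: +143.10° → -49.42°, shortest Δλ = 167.48° (east) — crosses 180°.
Total crossings: 3.

3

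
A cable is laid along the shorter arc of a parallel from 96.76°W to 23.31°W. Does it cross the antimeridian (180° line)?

No

Signed shortest Δλ = ((-23.31 − -96.76 + 180) mod 360) − 180 = 73.45°.
Going east by 73.45° from -96.76° reaches -23.31° without touching 180°.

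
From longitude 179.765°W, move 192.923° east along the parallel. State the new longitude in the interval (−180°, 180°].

Start at -179.765°; shift +192.923° → +13.158°.
+13.158° already lies in (−180°, 180°].

13.158°E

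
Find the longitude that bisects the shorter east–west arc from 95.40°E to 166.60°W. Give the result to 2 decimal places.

144.40°E

Signed shortest Δλ from +95.40° to -166.60° is +98.00°.
Midpoint longitude = +95.40° + (+98.00°)/2 = +95.40° + 49.00° = +144.40°.
(The naïve average (+95.40 + -166.60)/2 = -35.6° is on the wrong side of the globe.)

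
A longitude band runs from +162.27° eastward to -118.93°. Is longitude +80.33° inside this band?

Band width going east from +162.27° to -118.93°: ((-118.93 − 162.27) mod 360) = 78.80°.
Offset of +80.33° east of the west edge: ((80.33 − 162.27) mod 360) = 278.06°.
278.06° > 78.80° ⇒ outside.

No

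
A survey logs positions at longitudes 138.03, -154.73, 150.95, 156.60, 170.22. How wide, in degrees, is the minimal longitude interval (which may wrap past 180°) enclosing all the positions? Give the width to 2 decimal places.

67.24°

Sort the longitudes: -154.73°, +138.03°, +150.95°, +156.60°, +170.22°.
Eastward gaps between consecutive values (wrapping around): 292.76°, 12.92°, 5.65°, 13.62°, 35.05°.
Largest gap = 292.76° ⇒ minimal covering band is its complement: 360° − 292.76° = 67.24°.
Band runs from +138.03° eastward to -154.73°, crossing the antimeridian.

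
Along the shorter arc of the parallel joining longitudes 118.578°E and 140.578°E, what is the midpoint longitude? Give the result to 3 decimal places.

129.578°E

Signed shortest Δλ from +118.578° to +140.578° is +22.000°.
Midpoint longitude = +118.578° + (+22.000°)/2 = +118.578° + 11.000° = +129.578°.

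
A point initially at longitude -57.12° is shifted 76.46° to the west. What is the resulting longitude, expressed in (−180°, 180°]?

Start at -57.12°; shift −76.46° → -133.58°.
-133.58° already lies in (−180°, 180°].

-133.58°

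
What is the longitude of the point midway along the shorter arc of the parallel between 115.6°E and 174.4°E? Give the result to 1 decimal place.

Signed shortest Δλ from +115.6° to +174.4° is +58.8°.
Midpoint longitude = +115.6° + (+58.8°)/2 = +115.6° + 29.4° = +145.0°.

145.0°E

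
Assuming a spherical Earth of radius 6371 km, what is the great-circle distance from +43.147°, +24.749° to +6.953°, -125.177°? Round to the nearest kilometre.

13672 km

Δλ = -125.177 − 24.749 = -149.926°.
Δφ = 6.953 − 43.147 = -36.194°.
a = sin²(Δφ/2) + cos φ₁ · cos φ₂ · sin²(Δλ/2) = 0.771976.
c = 2·atan2(√a, √(1−a)) = 2.14594 rad → d = 6371·c ≈ 13671.76 km.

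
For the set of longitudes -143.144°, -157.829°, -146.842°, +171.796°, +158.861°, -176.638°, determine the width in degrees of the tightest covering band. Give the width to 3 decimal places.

Sort the longitudes: -176.638°, -157.829°, -146.842°, -143.144°, +158.861°, +171.796°.
Eastward gaps between consecutive values (wrapping around): 18.809°, 10.987°, 3.698°, 302.005°, 12.935°, 11.566°.
Largest gap = 302.005° ⇒ minimal covering band is its complement: 360° − 302.005° = 57.995°.
Band runs from +158.861° eastward to -143.144°, crossing the antimeridian.

57.995°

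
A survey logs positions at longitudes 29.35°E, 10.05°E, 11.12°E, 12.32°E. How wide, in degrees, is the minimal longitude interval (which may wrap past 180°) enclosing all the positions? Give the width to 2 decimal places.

Sort the longitudes: +10.05°, +11.12°, +12.32°, +29.35°.
Eastward gaps between consecutive values (wrapping around): 1.07°, 1.20°, 17.03°, 340.70°.
Largest gap = 340.70° ⇒ minimal covering band is its complement: 360° − 340.70° = 19.30°.
Band runs from +10.05° eastward to +29.35°.

19.30°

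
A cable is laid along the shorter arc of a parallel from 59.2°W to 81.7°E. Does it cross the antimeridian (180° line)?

Signed shortest Δλ = ((81.7 − -59.2 + 180) mod 360) − 180 = 140.9°.
Going east by 140.9° from -59.2° reaches +81.7° without touching 180°.

No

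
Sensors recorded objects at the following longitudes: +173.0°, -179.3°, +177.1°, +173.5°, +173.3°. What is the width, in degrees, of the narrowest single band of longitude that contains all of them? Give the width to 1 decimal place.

7.7°

Sort the longitudes: -179.3°, +173.0°, +173.3°, +173.5°, +177.1°.
Eastward gaps between consecutive values (wrapping around): 352.3°, 0.3°, 0.2°, 3.6°, 3.6°.
Largest gap = 352.3° ⇒ minimal covering band is its complement: 360° − 352.3° = 7.7°.
Band runs from +173.0° eastward to -179.3°, crossing the antimeridian.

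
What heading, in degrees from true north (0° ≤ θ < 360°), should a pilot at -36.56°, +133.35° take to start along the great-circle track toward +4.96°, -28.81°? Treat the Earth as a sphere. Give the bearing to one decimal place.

211.6°

Δλ = -28.81 − 133.35 = -162.16°.
θ = atan2( sin Δλ · cos φ₂ , cos φ₁ · sin φ₂ − sin φ₁ · cos φ₂ · cos Δλ )
  = atan2(-0.30521, -0.49545) = -148.366° → normalised to [0°, 360°): 211.634°.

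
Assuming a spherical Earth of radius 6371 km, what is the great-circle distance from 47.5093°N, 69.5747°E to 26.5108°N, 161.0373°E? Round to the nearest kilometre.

7975 km

Δλ = 161.0373 − 69.5747 = 91.4626°.
Δφ = 26.5108 − 47.5093 = -20.9985°.
a = sin²(Δφ/2) + cos φ₁ · cos φ₂ · sin²(Δλ/2) = 0.343142.
c = 2·atan2(√a, √(1−a)) = 1.25169 rad → d = 6371·c ≈ 7974.53 km.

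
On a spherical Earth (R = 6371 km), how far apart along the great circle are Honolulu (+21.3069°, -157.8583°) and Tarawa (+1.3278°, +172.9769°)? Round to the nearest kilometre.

Δλ = 172.9769 − -157.8583 = 330.8352°; wrapped into (−180°, 180°]: -29.1648°.
Δφ = 1.3278 − 21.3069 = -19.9791°.
a = sin²(Δφ/2) + cos φ₁ · cos φ₂ · sin²(Δλ/2) = 0.089132.
c = 2·atan2(√a, √(1−a)) = 0.60635 rad → d = 6371·c ≈ 3863.02 km.

3863 km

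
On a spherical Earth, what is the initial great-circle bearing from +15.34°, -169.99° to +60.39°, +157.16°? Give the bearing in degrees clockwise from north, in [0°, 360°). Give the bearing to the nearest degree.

Δλ = 157.16 − -169.99 = 327.15°; wrapped into (−180°, 180°]: -32.85°.
θ = atan2( sin Δλ · cos φ₂ , cos φ₁ · sin φ₂ − sin φ₁ · cos φ₂ · cos Δλ )
  = atan2(-0.26802, 0.72863) = -20.196° → normalised to [0°, 360°): 339.804°.

340°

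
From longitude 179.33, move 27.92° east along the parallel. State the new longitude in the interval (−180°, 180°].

-152.75°

Start at +179.33°; shift +27.92° → +207.25°.
+207.25° lies outside (−180°, 180°]; subtract 360° → -152.75°.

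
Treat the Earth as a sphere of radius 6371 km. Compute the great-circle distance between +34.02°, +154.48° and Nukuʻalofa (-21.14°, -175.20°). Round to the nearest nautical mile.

3738 nmi

Δλ = -175.20 − 154.48 = -329.68°; wrapped into (−180°, 180°]: 30.32°.
Δφ = -21.14 − 34.02 = -55.16°.
a = sin²(Δφ/2) + cos φ₁ · cos φ₂ · sin²(Δλ/2) = 0.267227.
c = 2·atan2(√a, √(1−a)) = 1.08654 rad → d = 6371·c ≈ 6922.37 km ≈ 3737.78 nmi.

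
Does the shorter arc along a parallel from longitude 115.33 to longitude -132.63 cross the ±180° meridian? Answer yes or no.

Naïve |-132.63 − 115.33| = 247.96° > 180°, so the shorter arc goes the other way round — across 180°.
Signed shortest Δλ = ((-132.63 − 115.33 + 180) mod 360) − 180 = 112.04°.
Going east by 112.04° from +115.33° passes through 180° before reaching -132.63°.

Yes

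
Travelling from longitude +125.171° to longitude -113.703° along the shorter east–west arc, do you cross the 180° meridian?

Yes

Naïve |-113.703 − 125.171| = 238.874° > 180°, so the shorter arc goes the other way round — across 180°.
Signed shortest Δλ = ((-113.703 − 125.171 + 180) mod 360) − 180 = 121.126°.
Going east by 121.126° from +125.171° passes through 180° before reaching -113.703°.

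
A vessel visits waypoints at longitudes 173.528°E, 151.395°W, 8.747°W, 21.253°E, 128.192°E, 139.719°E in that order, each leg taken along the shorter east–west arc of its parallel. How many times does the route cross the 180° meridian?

1

Leg 1: +173.528° → -151.395°, shortest Δλ = 35.077° (east) — crosses 180°.
Leg 2: -151.395° → -8.747°, shortest Δλ = 142.648° (east) — does not cross 180°.
Leg 3: -8.747° → +21.253°, shortest Δλ = 30.0° (east) — does not cross 180°.
Leg 4: +21.253° → +128.192°, shortest Δλ = 106.939° (east) — does not cross 180°.
Leg 5: +128.192° → +139.719°, shortest Δλ = 11.527° (east) — does not cross 180°.
Total crossings: 1.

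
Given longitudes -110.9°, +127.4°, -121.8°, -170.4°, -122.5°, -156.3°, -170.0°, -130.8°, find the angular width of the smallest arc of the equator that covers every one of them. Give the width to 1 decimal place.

Sort the longitudes: -170.4°, -170.0°, -156.3°, -130.8°, -122.5°, -121.8°, -110.9°, +127.4°.
Eastward gaps between consecutive values (wrapping around): 0.4°, 13.7°, 25.5°, 8.3°, 0.7°, 10.9°, 238.3°, 62.2°.
Largest gap = 238.3° ⇒ minimal covering band is its complement: 360° − 238.3° = 121.7°.
Band runs from +127.4° eastward to -110.9°, crossing the antimeridian.

121.7°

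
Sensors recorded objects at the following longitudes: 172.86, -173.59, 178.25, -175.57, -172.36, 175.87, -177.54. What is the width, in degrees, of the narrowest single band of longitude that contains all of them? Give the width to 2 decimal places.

Sort the longitudes: -177.54°, -175.57°, -173.59°, -172.36°, +172.86°, +175.87°, +178.25°.
Eastward gaps between consecutive values (wrapping around): 1.97°, 1.98°, 1.23°, 345.22°, 3.01°, 2.38°, 4.21°.
Largest gap = 345.22° ⇒ minimal covering band is its complement: 360° − 345.22° = 14.78°.
Band runs from +172.86° eastward to -172.36°, crossing the antimeridian.

14.78°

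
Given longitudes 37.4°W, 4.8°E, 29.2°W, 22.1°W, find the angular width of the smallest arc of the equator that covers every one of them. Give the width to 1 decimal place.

42.2°

Sort the longitudes: -37.4°, -29.2°, -22.1°, +4.8°.
Eastward gaps between consecutive values (wrapping around): 8.2°, 7.1°, 26.9°, 317.8°.
Largest gap = 317.8° ⇒ minimal covering band is its complement: 360° − 317.8° = 42.2°.
Band runs from -37.4° eastward to +4.8°.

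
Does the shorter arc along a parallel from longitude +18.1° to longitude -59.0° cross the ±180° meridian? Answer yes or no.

Signed shortest Δλ = ((-59.0 − 18.1 + 180) mod 360) − 180 = -77.1°.
Going west by 77.1° from +18.1° reaches -59.0° without touching 180°.

No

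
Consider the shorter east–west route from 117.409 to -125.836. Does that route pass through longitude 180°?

Yes

Naïve |-125.836 − 117.409| = 243.245° > 180°, so the shorter arc goes the other way round — across 180°.
Signed shortest Δλ = ((-125.836 − 117.409 + 180) mod 360) − 180 = 116.755°.
Going east by 116.755° from +117.409° passes through 180° before reaching -125.836°.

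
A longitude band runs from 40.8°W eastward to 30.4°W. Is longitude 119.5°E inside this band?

Band width going east from -40.8° to -30.4°: ((-30.4 − -40.8) mod 360) = 10.4°.
Offset of +119.5° east of the west edge: ((119.5 − -40.8) mod 360) = 160.3°.
160.3° > 10.4° ⇒ outside.

No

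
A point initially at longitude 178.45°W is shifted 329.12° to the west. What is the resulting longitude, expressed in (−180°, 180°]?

Start at -178.45°; shift −329.12° → -507.57°.
-507.57° lies outside (−180°, 180°]; add 360° → -147.57°.

147.57°W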